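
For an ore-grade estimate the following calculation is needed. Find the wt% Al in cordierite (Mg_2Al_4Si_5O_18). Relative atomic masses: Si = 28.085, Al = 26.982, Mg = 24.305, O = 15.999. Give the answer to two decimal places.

18.45 wt%

M(Mg_2Al_4Si_5O_18) = 584.945 g/mol.
Al contributes 4 × 26.982 = 107.928 g per mole.
107.928/584.945 = 0.1845 → 18.45%.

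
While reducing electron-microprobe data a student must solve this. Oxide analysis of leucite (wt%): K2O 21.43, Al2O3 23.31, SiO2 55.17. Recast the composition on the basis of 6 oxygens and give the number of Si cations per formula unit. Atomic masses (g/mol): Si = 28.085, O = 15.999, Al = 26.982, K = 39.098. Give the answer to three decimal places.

21.43 wt% K2O ÷ 94.195 g/mol = 0.22751 mol, giving 0.45502 K and 0.22751 O.
23.31 wt% Al2O3 ÷ 101.961 g/mol = 0.22862 mol, giving 0.45724 Al and 0.68586 O.
55.17 wt% SiO2 ÷ 60.083 g/mol = 0.91823 mol, giving 0.91823 Si and 1.83646 O.
Oxygen sums to 2.74983; scaling by 6/2.74983 = 2.18195 puts the formula on 6 O.
Si: 0.91823 × 2.18195 = 2.004 atoms per formula unit.

2.004 Si apfu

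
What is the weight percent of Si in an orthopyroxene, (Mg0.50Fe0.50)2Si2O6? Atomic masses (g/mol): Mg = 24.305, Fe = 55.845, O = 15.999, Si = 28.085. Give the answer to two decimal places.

M((Mg0.50Fe0.50)2Si2O6) = 232.314 g/mol.
Si contributes 2 × 28.085 = 56.170 g per mole.
56.170/232.314 = 0.2418 → 24.18%.

24.18 weight percent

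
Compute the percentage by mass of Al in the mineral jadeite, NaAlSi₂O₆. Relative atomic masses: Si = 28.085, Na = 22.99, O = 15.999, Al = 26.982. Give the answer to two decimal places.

Formula mass = 1×22.99 + 1×26.982 + 2×28.085 + 6×15.999 = 202.136 g/mol, of which 26.982 g is Al.
So Al makes up 26.982/202.136 = 0.1335 of the mass, i.e. 13.35%.

13.35 weight percent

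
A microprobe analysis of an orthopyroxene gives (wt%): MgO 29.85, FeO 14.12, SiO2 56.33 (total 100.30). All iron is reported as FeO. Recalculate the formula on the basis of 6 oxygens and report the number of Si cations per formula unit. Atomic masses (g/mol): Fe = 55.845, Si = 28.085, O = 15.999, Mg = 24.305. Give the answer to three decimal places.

29.85 wt% MgO ÷ 40.304 g/mol = 0.74062 mol, giving 0.74062 Mg and 0.74062 O.
14.12 wt% FeO ÷ 71.844 g/mol = 0.19654 mol, giving 0.19654 Fe and 0.19654 O.
56.33 wt% SiO2 ÷ 60.083 g/mol = 0.93754 mol, giving 0.93754 Si and 1.87508 O.
Oxygen sums to 2.81224; scaling by 6/2.81224 = 2.13353 puts the formula on 6 O.
Si: 0.93754 × 2.13353 = 2.000 atoms per formula unit.

2.000 Si apfu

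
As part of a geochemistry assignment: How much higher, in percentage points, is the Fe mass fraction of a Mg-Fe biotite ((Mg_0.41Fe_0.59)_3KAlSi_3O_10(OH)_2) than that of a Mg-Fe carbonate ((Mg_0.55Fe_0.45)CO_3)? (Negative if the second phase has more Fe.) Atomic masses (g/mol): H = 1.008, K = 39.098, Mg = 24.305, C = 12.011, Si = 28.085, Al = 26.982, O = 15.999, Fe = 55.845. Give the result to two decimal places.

-4.62 percentage points

First mineral: 98.846 g Fe in 473.080 g formula = 20.89 wt% Fe.
Second mineral: 25.130 g Fe in 98.506 g formula = 25.51 wt% Fe.
20.89% − 25.51% gives a difference of -4.62 percentage points.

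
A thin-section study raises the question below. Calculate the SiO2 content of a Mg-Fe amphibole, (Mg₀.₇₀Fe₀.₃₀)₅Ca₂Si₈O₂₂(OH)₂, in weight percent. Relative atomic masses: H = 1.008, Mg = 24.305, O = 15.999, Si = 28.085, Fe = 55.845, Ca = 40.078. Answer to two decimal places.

55.91 wt%

Formula mass = 859.663 g/mol.
8 Si → 8.0000 mol SiO2 per formula unit; M(SiO2) = 60.083, so SiO2 mass = 480.664 g.
480.664/859.663 × 100 = 55.91 wt%.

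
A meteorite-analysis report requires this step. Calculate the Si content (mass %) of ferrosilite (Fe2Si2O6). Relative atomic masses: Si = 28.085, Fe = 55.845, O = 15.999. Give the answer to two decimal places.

M(Fe2Si2O6) = 263.854 g/mol.
Si contributes 2 × 28.085 = 56.170 g per mole.
56.170/263.854 = 0.2129 → 21.29%.

21.29 mass %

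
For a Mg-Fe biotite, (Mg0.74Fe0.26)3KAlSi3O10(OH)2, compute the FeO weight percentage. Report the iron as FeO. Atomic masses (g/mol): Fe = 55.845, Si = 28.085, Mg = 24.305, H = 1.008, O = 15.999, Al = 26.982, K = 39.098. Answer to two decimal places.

M((Mg0.74Fe0.26)3KAlSi3O10(OH)2) = 441.855 g/mol; M(FeO) = 71.844 g/mol.
Moles FeO per formula unit = 0.78 Fe ÷ 1 = 0.7800.
FeO fraction = (0.7800 × 71.844) / 441.855 = 56.038/441.855 = 0.1268.

12.68 wt%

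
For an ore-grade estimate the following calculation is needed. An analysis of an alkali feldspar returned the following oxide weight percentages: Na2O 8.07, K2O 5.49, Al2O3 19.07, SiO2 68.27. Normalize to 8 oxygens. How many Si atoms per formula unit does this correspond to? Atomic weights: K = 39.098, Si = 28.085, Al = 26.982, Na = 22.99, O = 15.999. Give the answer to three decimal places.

3.008 Si apfu

Na2O: 8.07/61.979 = 0.13021 mol → 0.26042 mol Na, 0.13021 mol O.
K2O: 5.49/94.195 = 0.05828 mol → 0.11656 mol K, 0.05828 mol O.
Al2O3: 19.07/101.961 = 0.18703 mol → 0.37406 mol Al, 0.56109 mol O.
SiO2: 68.27/60.083 = 1.13626 mol → 1.13626 mol Si, 2.27252 mol O.
Total oxygen = 3.02210 mol. Normalization factor = 8/3.02210 = 2.64717.
Si per 8 O = 1.13626 × 2.64717 = 3.008.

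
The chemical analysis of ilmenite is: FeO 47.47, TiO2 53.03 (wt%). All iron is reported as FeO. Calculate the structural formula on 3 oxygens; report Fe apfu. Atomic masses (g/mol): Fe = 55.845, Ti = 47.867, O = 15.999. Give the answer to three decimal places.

0.997 Fe apfu

47.47 wt% FeO ÷ 71.844 g/mol = 0.66074 mol, giving 0.66074 Fe and 0.66074 O.
53.03 wt% TiO2 ÷ 79.865 g/mol = 0.66400 mol, giving 0.66400 Ti and 1.32800 O.
Oxygen sums to 1.98874; scaling by 3/1.98874 = 1.50849 puts the formula on 3 O.
Fe: 0.66074 × 1.50849 = 0.997 atoms per formula unit.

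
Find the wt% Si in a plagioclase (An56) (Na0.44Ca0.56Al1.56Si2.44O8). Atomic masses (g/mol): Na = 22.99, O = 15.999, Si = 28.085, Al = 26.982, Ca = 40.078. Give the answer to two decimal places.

Formula mass = 0.44*22.99 + 0.56*40.078 + 1.56*26.982 + 2.44*28.085 + 8*15.999 = 271.171 g/mol, of which 68.527 g is Si.
So Si makes up 68.527/271.171 = 0.2527 of the mass, i.e. 25.27%.

25.27 weight percent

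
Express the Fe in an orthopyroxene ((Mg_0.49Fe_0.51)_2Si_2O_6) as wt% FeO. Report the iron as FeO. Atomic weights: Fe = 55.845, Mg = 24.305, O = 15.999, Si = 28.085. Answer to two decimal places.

Molar mass of (Mg_0.49Fe_0.51)_2Si_2O_6 = 0.98×24.305 + 1.02×55.845 + 2×28.085 + 6×15.999 = 232.945 g/mol.
Each formula unit contains 1.02 Fe, equivalent to 1.02/1 = 1.0200 mol FeO.
M(FeO) = 1×55.845 + 1×15.999 = 71.844 g/mol.
Mass of FeO per formula unit = 1.0200 × 71.844 = 73.281 g.
FeO wt% = 73.281 / 232.945 × 100 = 31.46%.

31.46 wt%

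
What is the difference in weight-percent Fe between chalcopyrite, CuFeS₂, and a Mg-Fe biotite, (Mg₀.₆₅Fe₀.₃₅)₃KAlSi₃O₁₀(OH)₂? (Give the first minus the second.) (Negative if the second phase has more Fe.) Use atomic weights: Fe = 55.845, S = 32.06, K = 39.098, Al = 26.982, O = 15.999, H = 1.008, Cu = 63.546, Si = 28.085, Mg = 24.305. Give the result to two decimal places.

Fe in CuFeS₂: molar mass 183.511 g/mol; 1×55.845 = 55.845 g → 30.43 wt%.
Fe in (Mg₀.₆₅Fe₀.₃₅)₃KAlSi₃O₁₀(OH)₂: molar mass 450.371 g/mol; 1.05×55.845 = 58.637 g → 13.02 wt%.
Difference = 30.43 − 13.02 = 17.41 percentage points.

17.41 percentage points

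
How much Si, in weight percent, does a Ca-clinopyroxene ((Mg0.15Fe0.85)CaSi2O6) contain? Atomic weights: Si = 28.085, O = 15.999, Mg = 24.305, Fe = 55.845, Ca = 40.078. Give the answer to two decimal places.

Molar mass of (Mg0.15Fe0.85)CaSi2O6: 0.15×24.305 + 0.85×55.845 + 1×40.078 + 2×28.085 + 6×15.999 = 243.356 g/mol.
Mass of Si per formula unit: 2 × 28.085 = 56.170 g.
Weight fraction Si = 56.170 / 243.356 = 0.2308.

23.08 weight percent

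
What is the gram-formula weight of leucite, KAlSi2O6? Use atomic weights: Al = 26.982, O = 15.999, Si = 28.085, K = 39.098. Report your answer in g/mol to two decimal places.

K: 1 × 39.098 = 39.0980
Al: 1 × 26.982 = 26.9820
Si: 2 × 28.085 = 56.1700
O: 6 × 15.999 = 95.9940
Summing the contributions gives the formula mass.

218.24 g/mol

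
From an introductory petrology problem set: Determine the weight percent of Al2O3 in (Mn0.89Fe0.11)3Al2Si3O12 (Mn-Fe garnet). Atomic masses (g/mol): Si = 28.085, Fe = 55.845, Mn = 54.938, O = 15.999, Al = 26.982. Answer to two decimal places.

Molar mass of (Mn0.89Fe0.11)3Al2Si3O12 = 2.67×54.938 + 0.33×55.845 + 2×26.982 + 3×28.085 + 12×15.999 = 495.320 g/mol.
Each formula unit contains 2 Al, equivalent to 2/2 = 1.0000 mol Al2O3.
M(Al2O3) = 2×26.982 + 3×15.999 = 101.961 g/mol.
Mass of Al2O3 per formula unit = 1.0000 × 101.961 = 101.961 g.
Al2O3 wt% = 101.961 / 495.320 × 100 = 20.58%.

20.58 wt%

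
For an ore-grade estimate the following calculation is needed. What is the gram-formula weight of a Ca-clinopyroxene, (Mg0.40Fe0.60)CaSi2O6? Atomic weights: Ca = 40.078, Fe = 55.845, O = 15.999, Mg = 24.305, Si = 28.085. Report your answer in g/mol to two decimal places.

235.47 g/mol

The formula mass is the sum 0.40*24.305 + 0.60*55.845 + 1*40.078 + 2*28.085 + 6*15.999.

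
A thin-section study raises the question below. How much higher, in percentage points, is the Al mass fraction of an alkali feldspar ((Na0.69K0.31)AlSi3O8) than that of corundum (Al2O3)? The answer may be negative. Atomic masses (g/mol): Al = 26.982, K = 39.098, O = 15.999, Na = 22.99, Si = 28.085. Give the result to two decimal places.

-42.83 percentage points

Al in (Na0.69K0.31)AlSi3O8: molar mass 267.212 g/mol; 1×26.982 = 26.982 g → 10.10 wt%.
Al in Al2O3: molar mass 101.961 g/mol; 2×26.982 = 53.964 g → 52.93 wt%.
Difference = 10.10 − 52.93 = -42.83 percentage points.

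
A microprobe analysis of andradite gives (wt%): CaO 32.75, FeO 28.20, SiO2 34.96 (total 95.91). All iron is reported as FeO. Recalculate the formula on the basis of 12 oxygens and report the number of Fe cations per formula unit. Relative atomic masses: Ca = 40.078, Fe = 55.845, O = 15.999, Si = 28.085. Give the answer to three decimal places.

CaO (M=56.077): mol = 0.58402; Ca = 0.58402, O = 0.58402.
FeO (M=71.844): mol = 0.39252; Fe = 0.39252, O = 0.39252.
SiO2 (M=60.083): mol = 0.58186; Si = 0.58186, O = 1.16372.
ΣO = 2.14026; factor = 12/ΣO = 5.60680.
Fe apfu = 0.39252 × 5.60680 = 2.201.

2.201 Fe apfu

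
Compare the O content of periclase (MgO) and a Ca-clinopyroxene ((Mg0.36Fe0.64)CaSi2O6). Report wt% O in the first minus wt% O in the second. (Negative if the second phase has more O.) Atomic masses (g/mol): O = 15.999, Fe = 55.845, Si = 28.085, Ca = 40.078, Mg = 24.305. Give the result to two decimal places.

O in MgO: molar mass 40.304 g/mol; 1×15.999 = 15.999 g → 39.70 wt%.
O in (Mg0.36Fe0.64)CaSi2O6: molar mass 236.733 g/mol; 6×15.999 = 95.994 g → 40.55 wt%.
Difference = 39.70 − 40.55 = -0.85 percentage points.

-0.85 percentage points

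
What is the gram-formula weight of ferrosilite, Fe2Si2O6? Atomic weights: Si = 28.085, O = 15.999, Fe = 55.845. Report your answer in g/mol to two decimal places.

263.85 g/mol

Fe: 2 × 55.845 = 111.6900
Si: 2 × 28.085 = 56.1700
O: 6 × 15.999 = 95.9940
Summing the contributions gives the formula mass.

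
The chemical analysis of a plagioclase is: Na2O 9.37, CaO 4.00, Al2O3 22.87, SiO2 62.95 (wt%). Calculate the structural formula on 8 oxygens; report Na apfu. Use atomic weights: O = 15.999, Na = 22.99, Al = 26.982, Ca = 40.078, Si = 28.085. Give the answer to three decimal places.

0.809 Na apfu

9.37 wt% Na2O ÷ 61.979 g/mol = 0.15118 mol, giving 0.30236 Na and 0.15118 O.
4.00 wt% CaO ÷ 56.077 g/mol = 0.07133 mol, giving 0.07133 Ca and 0.07133 O.
22.87 wt% Al2O3 ÷ 101.961 g/mol = 0.22430 mol, giving 0.44860 Al and 0.67290 O.
62.95 wt% SiO2 ÷ 60.083 g/mol = 1.04772 mol, giving 1.04772 Si and 2.09544 O.
Oxygen sums to 2.99085; scaling by 8/2.99085 = 2.67482 puts the formula on 8 O.
Na: 0.30236 × 2.67482 = 0.809 atoms per formula unit.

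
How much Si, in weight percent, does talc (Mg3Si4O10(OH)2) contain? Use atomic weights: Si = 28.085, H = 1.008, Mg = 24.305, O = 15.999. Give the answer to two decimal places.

Formula mass = 3·24.305 + 4·28.085 + 12·15.999 + 2·1.008 = 379.259 g/mol, of which 112.340 g is Si.
So Si makes up 112.340/379.259 = 0.2962 of the mass, i.e. 29.62%.

29.62 weight percent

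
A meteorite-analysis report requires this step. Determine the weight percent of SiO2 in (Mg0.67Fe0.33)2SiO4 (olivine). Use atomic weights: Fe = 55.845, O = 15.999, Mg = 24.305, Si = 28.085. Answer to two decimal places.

M((Mg0.67Fe0.33)2SiO4) = 161.507 g/mol; M(SiO2) = 60.083 g/mol.
Moles SiO2 per formula unit = 1 Si ÷ 1 = 1.0000.
SiO2 fraction = (1.0000 × 60.083) / 161.507 = 60.083/161.507 = 0.3720.

37.20 wt%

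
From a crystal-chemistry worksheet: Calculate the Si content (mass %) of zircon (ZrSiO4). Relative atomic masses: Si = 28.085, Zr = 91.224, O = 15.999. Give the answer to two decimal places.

Molar mass of ZrSiO4: 1·91.224 + 1·28.085 + 4·15.999 = 183.305 g/mol.
Mass of Si per formula unit: 1 × 28.085 = 28.085 g.
Weight fraction Si = 28.085 / 183.305 = 0.1532.

15.32 mass %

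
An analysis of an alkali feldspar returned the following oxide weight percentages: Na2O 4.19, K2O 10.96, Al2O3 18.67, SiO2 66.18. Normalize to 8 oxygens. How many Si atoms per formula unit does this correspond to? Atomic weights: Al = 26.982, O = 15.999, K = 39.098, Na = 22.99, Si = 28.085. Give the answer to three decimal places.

3.001 Si apfu

4.19 wt% Na2O ÷ 61.979 g/mol = 0.06760 mol, giving 0.13520 Na and 0.06760 O.
10.96 wt% K2O ÷ 94.195 g/mol = 0.11635 mol, giving 0.23270 K and 0.11635 O.
18.67 wt% Al2O3 ÷ 101.961 g/mol = 0.18311 mol, giving 0.36622 Al and 0.54933 O.
66.18 wt% SiO2 ÷ 60.083 g/mol = 1.10148 mol, giving 1.10148 Si and 2.20296 O.
Oxygen sums to 2.93624; scaling by 8/2.93624 = 2.72457 puts the formula on 8 O.
Si: 1.10148 × 2.72457 = 3.001 atoms per formula unit.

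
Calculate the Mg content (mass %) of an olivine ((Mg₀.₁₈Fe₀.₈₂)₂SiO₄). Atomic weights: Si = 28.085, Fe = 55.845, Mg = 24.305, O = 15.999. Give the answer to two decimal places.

4.55 mass %

Formula mass = 0.36×24.305 + 1.64×55.845 + 1×28.085 + 4×15.999 = 192.417 g/mol, of which 8.750 g is Mg.
So Mg makes up 8.750/192.417 = 0.0455 of the mass, i.e. 4.55%.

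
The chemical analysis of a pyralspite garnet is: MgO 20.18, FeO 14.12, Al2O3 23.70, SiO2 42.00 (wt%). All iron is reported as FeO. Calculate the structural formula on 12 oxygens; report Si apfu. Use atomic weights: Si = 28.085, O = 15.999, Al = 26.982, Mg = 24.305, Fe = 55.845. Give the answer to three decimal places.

MgO (M=40.304): mol = 0.50069; Mg = 0.50069, O = 0.50069.
FeO (M=71.844): mol = 0.19654; Fe = 0.19654, O = 0.19654.
Al2O3 (M=101.961): mol = 0.23244; Al = 0.46488, O = 0.69732.
SiO2 (M=60.083): mol = 0.69903; Si = 0.69903, O = 1.39806.
ΣO = 2.79261; factor = 12/ΣO = 4.29706.
Si apfu = 0.69903 × 4.29706 = 3.004.

3.004 Si apfu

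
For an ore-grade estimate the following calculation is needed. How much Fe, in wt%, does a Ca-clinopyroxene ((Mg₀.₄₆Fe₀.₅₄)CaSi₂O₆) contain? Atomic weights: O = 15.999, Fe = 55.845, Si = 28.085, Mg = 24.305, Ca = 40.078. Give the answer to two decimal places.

12.91 wt%

Formula mass = 0.46*24.305 + 0.54*55.845 + 1*40.078 + 2*28.085 + 6*15.999 = 233.579 g/mol, of which 30.156 g is Fe.
So Fe makes up 30.156/233.579 = 0.1291 of the mass, i.e. 12.91%.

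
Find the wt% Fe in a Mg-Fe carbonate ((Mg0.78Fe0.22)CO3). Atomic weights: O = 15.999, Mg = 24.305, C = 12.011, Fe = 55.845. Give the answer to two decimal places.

Molar mass of (Mg0.78Fe0.22)CO3: 0.78×24.305 + 0.22×55.845 + 1×12.011 + 3×15.999 = 91.252 g/mol.
Mass of Fe per formula unit: 0.22 × 55.845 = 12.286 g.
Weight fraction Fe = 12.286 / 91.252 = 0.1346.

13.46 wt%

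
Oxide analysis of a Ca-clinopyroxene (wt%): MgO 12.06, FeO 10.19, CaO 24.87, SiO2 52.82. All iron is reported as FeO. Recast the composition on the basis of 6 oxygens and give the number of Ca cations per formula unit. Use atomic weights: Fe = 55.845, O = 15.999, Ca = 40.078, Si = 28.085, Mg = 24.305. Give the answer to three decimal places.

MgO: 12.06/40.304 = 0.29923 mol → 0.29923 mol Mg, 0.29923 mol O.
FeO: 10.19/71.844 = 0.14184 mol → 0.14184 mol Fe, 0.14184 mol O.
CaO: 24.87/56.077 = 0.44350 mol → 0.44350 mol Ca, 0.44350 mol O.
SiO2: 52.82/60.083 = 0.87912 mol → 0.87912 mol Si, 1.75824 mol O.
Total oxygen = 2.64281 mol. Normalization factor = 6/2.64281 = 2.27031.
Ca per 6 O = 0.44350 × 2.27031 = 1.007.

1.007 Ca apfu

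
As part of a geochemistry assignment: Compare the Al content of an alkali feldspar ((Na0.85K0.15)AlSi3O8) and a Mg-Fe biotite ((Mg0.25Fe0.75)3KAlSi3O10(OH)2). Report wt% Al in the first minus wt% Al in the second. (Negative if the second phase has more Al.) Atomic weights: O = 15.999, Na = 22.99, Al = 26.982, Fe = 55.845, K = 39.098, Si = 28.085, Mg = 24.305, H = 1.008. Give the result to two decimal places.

First mineral: 26.982 g Al in 264.635 g formula = 10.20 wt% Al.
Second mineral: 26.982 g Al in 488.219 g formula = 5.53 wt% Al.
10.20% − 5.53% gives a difference of 4.67 percentage points.

4.67 percentage points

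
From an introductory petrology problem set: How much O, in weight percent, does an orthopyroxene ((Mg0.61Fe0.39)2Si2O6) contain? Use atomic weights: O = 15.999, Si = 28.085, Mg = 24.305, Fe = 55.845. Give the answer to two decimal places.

Formula mass = 1.22·24.305 + 0.78·55.845 + 2·28.085 + 6·15.999 = 225.375 g/mol, of which 95.994 g is O.
So O makes up 95.994/225.375 = 0.4259 of the mass, i.e. 42.59%.

42.59 weight percent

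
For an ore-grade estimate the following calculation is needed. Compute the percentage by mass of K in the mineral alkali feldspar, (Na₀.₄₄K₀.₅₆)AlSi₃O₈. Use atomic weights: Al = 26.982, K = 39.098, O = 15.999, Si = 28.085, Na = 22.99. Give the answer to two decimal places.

Formula mass = 0.44×22.99 + 0.56×39.098 + 1×26.982 + 3×28.085 + 8×15.999 = 271.239 g/mol, of which 21.895 g is K.
So K makes up 21.895/271.239 = 0.0807 of the mass, i.e. 8.07%.

8.07 mass %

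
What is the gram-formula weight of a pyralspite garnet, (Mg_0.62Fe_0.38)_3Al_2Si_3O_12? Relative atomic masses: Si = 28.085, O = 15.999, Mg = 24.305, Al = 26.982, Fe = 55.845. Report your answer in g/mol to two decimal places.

439.08 g/mol

Mg: 1.86 × 24.305 = 45.2073
Fe: 1.14 × 55.845 = 63.6633
Al: 2 × 26.982 = 53.9640
Si: 3 × 28.085 = 84.2550
O: 12 × 15.999 = 191.9880
Summing the contributions gives the formula mass.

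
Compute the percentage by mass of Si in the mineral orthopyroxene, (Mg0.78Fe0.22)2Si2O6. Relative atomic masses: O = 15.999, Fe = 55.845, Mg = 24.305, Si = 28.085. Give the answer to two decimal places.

M((Mg0.78Fe0.22)2Si2O6) = 214.652 g/mol.
Si contributes 2 × 28.085 = 56.170 g per mole.
56.170/214.652 = 0.2617 → 26.17%.

26.17 mass %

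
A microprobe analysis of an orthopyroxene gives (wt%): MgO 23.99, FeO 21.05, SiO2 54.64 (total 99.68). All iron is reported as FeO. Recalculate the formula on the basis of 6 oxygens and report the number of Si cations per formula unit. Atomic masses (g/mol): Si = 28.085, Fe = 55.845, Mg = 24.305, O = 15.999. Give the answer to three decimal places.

MgO: 23.99/40.304 = 0.59523 mol → 0.59523 mol Mg, 0.59523 mol O.
FeO: 21.05/71.844 = 0.29300 mol → 0.29300 mol Fe, 0.29300 mol O.
SiO2: 54.64/60.083 = 0.90941 mol → 0.90941 mol Si, 1.81882 mol O.
Total oxygen = 2.70705 mol. Normalization factor = 6/2.70705 = 2.21643.
Si per 6 O = 0.90941 × 2.21643 = 2.016.

2.016 Si apfu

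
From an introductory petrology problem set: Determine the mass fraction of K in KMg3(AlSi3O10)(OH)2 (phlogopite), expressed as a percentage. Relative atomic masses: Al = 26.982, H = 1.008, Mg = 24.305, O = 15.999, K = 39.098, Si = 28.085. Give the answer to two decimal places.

M(KMg3(AlSi3O10)(OH)2) = 417.254 g/mol.
K contributes 1 × 39.098 = 39.098 g per mole.
39.098/417.254 = 0.0937 → 9.37%.

9.37 wt%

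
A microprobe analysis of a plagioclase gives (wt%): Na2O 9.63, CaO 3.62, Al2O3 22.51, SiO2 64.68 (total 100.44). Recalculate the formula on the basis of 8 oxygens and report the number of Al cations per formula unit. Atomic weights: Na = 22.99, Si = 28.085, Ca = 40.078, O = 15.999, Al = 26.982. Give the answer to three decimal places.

Na2O (M=61.979): mol = 0.15538; Na = 0.31076, O = 0.15538.
CaO (M=56.077): mol = 0.06455; Ca = 0.06455, O = 0.06455.
Al2O3 (M=101.961): mol = 0.22077; Al = 0.44154, O = 0.66231.
SiO2 (M=60.083): mol = 1.07651; Si = 1.07651, O = 2.15302.
ΣO = 3.03526; factor = 8/ΣO = 2.63569.
Al apfu = 0.44154 × 2.63569 = 1.164.

1.164 Al apfu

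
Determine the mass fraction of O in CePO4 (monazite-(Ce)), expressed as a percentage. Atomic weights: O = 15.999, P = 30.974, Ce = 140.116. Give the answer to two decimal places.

M(CePO4) = 235.086 g/mol.
O contributes 4 × 15.999 = 63.996 g per mole.
63.996/235.086 = 0.2722 → 27.22%.

27.22 mass %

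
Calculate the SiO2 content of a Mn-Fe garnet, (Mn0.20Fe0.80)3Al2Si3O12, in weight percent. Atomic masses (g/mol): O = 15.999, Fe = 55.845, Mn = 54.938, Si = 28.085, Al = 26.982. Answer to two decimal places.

Formula mass = 497.198 g/mol.
3 Si → 3.0000 mol SiO2 per formula unit; M(SiO2) = 60.083, so SiO2 mass = 180.249 g.
180.249/497.198 × 100 = 36.25 wt%.

36.25 wt%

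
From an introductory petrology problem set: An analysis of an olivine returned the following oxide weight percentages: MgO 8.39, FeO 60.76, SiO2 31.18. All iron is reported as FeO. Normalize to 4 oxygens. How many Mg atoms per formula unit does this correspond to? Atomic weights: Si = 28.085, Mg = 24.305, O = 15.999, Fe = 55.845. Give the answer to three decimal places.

MgO: 8.39/40.304 = 0.20817 mol → 0.20817 mol Mg, 0.20817 mol O.
FeO: 60.76/71.844 = 0.84572 mol → 0.84572 mol Fe, 0.84572 mol O.
SiO2: 31.18/60.083 = 0.51895 mol → 0.51895 mol Si, 1.03790 mol O.
Total oxygen = 2.09179 mol. Normalization factor = 4/2.09179 = 1.91224.
Mg per 4 O = 0.20817 × 1.91224 = 0.398.

0.398 Mg apfu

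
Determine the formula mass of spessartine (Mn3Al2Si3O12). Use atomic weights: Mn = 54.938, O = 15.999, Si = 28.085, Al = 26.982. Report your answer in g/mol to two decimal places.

The formula mass is the sum 3·54.938 + 2·26.982 + 3·28.085 + 12·15.999.

495.02 g/mol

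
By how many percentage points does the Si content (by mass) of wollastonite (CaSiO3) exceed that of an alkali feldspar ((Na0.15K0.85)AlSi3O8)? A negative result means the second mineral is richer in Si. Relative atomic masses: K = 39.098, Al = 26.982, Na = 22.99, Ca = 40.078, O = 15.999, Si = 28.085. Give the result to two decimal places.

Si in CaSiO3: molar mass 116.160 g/mol; 1×28.085 = 28.085 g → 24.18 wt%.
Si in (Na0.15K0.85)AlSi3O8: molar mass 275.911 g/mol; 3×28.085 = 84.255 g → 30.54 wt%.
Difference = 24.18 − 30.54 = -6.36 percentage points.

-6.36 percentage points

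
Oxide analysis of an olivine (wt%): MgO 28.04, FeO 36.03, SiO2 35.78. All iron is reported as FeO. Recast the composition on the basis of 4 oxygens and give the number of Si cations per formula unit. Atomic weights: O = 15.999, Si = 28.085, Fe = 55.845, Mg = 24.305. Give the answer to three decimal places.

0.997 Si apfu

MgO: 28.04/40.304 = 0.69571 mol → 0.69571 mol Mg, 0.69571 mol O.
FeO: 36.03/71.844 = 0.50150 mol → 0.50150 mol Fe, 0.50150 mol O.
SiO2: 35.78/60.083 = 0.59551 mol → 0.59551 mol Si, 1.19102 mol O.
Total oxygen = 2.38823 mol. Normalization factor = 4/2.38823 = 1.67488.
Si per 4 O = 0.59551 × 1.67488 = 0.997.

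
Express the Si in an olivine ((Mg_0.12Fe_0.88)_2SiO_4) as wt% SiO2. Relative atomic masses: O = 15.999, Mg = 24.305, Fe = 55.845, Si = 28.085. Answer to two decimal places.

30.62 wt%

Formula mass = 196.201 g/mol.
1 Si → 1.0000 mol SiO2 per formula unit; M(SiO2) = 60.083, so SiO2 mass = 60.083 g.
60.083/196.201 × 100 = 30.62 wt%.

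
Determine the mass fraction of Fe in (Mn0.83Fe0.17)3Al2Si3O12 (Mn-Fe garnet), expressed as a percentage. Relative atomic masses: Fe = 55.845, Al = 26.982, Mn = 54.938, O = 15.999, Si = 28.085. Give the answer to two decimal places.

5.75 wt%

Formula mass = 2.49×54.938 + 0.51×55.845 + 2×26.982 + 3×28.085 + 12×15.999 = 495.484 g/mol, of which 28.481 g is Fe.
So Fe makes up 28.481/495.484 = 0.0575 of the mass, i.e. 5.75%.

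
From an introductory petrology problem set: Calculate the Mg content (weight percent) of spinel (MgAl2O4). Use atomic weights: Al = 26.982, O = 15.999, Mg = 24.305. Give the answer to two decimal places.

Molar mass of MgAl2O4: 1*24.305 + 2*26.982 + 4*15.999 = 142.265 g/mol.
Mass of Mg per formula unit: 1 × 24.305 = 24.305 g.
Weight fraction Mg = 24.305 / 142.265 = 0.1708.

17.08 weight percent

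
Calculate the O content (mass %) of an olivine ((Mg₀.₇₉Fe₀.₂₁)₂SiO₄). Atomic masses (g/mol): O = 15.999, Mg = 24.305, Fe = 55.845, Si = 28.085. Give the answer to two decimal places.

41.57 mass %

M((Mg₀.₇₉Fe₀.₂₁)₂SiO₄) = 153.938 g/mol.
O contributes 4 × 15.999 = 63.996 g per mole.
63.996/153.938 = 0.4157 → 41.57%.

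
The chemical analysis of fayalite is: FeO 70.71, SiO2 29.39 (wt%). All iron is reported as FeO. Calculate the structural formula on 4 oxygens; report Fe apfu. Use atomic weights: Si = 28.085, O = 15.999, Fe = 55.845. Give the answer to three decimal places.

2.006 Fe apfu

70.71 wt% FeO ÷ 71.844 g/mol = 0.98422 mol, giving 0.98422 Fe and 0.98422 O.
29.39 wt% SiO2 ÷ 60.083 g/mol = 0.48916 mol, giving 0.48916 Si and 0.97832 O.
Oxygen sums to 1.96254; scaling by 4/1.96254 = 2.03818 puts the formula on 4 O.
Fe: 0.98422 × 2.03818 = 2.006 atoms per formula unit.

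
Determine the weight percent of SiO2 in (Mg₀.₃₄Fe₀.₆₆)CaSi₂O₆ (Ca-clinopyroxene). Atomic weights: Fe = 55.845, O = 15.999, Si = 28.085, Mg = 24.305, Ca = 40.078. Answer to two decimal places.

50.63 wt%

M((Mg₀.₃₄Fe₀.₆₆)CaSi₂O₆) = 237.363 g/mol; M(SiO2) = 60.083 g/mol.
Moles SiO2 per formula unit = 2 Si ÷ 1 = 2.0000.
SiO2 fraction = (2.0000 × 60.083) / 237.363 = 120.166/237.363 = 0.5063.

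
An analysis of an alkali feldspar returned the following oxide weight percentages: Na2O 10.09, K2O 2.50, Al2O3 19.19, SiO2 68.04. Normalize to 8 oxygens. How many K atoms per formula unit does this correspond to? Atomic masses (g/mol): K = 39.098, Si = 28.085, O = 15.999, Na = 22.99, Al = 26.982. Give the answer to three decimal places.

0.141 K apfu

Na2O (M=61.979): mol = 0.16280; Na = 0.32560, O = 0.16280.
K2O (M=94.195): mol = 0.02654; K = 0.05308, O = 0.02654.
Al2O3 (M=101.961): mol = 0.18821; Al = 0.37642, O = 0.56463.
SiO2 (M=60.083): mol = 1.13243; Si = 1.13243, O = 2.26486.
ΣO = 3.01883; factor = 8/ΣO = 2.65003.
K apfu = 0.05308 × 2.65003 = 0.141.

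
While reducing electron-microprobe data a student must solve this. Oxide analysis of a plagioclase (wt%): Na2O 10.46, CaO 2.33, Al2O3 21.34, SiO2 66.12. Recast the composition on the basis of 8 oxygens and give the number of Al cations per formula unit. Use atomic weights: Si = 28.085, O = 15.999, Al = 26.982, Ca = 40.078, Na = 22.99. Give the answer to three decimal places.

Na2O: 10.46/61.979 = 0.16877 mol → 0.33754 mol Na, 0.16877 mol O.
CaO: 2.33/56.077 = 0.04155 mol → 0.04155 mol Ca, 0.04155 mol O.
Al2O3: 21.34/101.961 = 0.20930 mol → 0.41860 mol Al, 0.62790 mol O.
SiO2: 66.12/60.083 = 1.10048 mol → 1.10048 mol Si, 2.20096 mol O.
Total oxygen = 3.03918 mol. Normalization factor = 8/3.03918 = 2.63229.
Al per 8 O = 0.41860 × 2.63229 = 1.102.

1.102 Al apfu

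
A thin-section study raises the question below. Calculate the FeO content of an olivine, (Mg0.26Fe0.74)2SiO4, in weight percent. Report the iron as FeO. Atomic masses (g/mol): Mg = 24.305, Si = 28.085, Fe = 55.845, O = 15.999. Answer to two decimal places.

Molar mass of (Mg0.26Fe0.74)2SiO4 = 0.52*24.305 + 1.48*55.845 + 1*28.085 + 4*15.999 = 187.370 g/mol.
Each formula unit contains 1.48 Fe, equivalent to 1.48/1 = 1.4800 mol FeO.
M(FeO) = 1×55.845 + 1×15.999 = 71.844 g/mol.
Mass of FeO per formula unit = 1.4800 × 71.844 = 106.329 g.
FeO wt% = 106.329 / 187.370 × 100 = 56.75%.

56.75 wt%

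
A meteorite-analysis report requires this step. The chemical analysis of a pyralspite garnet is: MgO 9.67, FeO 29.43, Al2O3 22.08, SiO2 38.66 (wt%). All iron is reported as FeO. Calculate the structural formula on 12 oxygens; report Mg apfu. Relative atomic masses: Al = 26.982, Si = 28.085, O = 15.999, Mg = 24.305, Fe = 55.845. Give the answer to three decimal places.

9.67 wt% MgO ÷ 40.304 g/mol = 0.23993 mol, giving 0.23993 Mg and 0.23993 O.
29.43 wt% FeO ÷ 71.844 g/mol = 0.40964 mol, giving 0.40964 Fe and 0.40964 O.
22.08 wt% Al2O3 ÷ 101.961 g/mol = 0.21655 mol, giving 0.43310 Al and 0.64965 O.
38.66 wt% SiO2 ÷ 60.083 g/mol = 0.64344 mol, giving 0.64344 Si and 1.28688 O.
Oxygen sums to 2.58610; scaling by 12/2.58610 = 4.64019 puts the formula on 12 O.
Mg: 0.23993 × 4.64019 = 1.113 atoms per formula unit.

1.113 Mg apfu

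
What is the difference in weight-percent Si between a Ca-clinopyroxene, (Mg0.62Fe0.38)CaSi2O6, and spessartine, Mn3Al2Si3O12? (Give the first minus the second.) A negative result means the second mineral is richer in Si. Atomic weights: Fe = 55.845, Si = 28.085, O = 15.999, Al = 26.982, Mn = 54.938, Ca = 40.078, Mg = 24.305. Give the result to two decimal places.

7.56 percentage points

First mineral: 56.170 g Si in 228.532 g formula = 24.58 wt% Si.
Second mineral: 84.255 g Si in 495.021 g formula = 17.02 wt% Si.
24.58% − 17.02% gives a difference of 7.56 percentage points.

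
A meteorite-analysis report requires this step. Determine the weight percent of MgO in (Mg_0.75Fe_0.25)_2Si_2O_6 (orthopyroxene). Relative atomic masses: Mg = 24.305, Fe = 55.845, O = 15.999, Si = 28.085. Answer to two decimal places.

27.92 wt%

Formula mass = 216.544 g/mol.
1.50 Mg → 1.5000 mol MgO per formula unit; M(MgO) = 40.304, so MgO mass = 60.456 g.
60.456/216.544 × 100 = 27.92 wt%.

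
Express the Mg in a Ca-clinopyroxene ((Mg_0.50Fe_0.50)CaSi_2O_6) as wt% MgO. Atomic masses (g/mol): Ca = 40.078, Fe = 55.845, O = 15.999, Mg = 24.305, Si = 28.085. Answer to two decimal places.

M((Mg_0.50Fe_0.50)CaSi_2O_6) = 232.317 g/mol; M(MgO) = 40.304 g/mol.
Moles MgO per formula unit = 0.50 Mg ÷ 1 = 0.5000.
MgO fraction = (0.5000 × 40.304) / 232.317 = 20.152/232.317 = 0.0867.

8.67 wt%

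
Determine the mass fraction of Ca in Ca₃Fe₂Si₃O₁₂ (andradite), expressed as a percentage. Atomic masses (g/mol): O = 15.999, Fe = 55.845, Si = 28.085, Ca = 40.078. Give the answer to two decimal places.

23.66 wt%

M(Ca₃Fe₂Si₃O₁₂) = 508.167 g/mol.
Ca contributes 3 × 40.078 = 120.234 g per mole.
120.234/508.167 = 0.2366 → 23.66%.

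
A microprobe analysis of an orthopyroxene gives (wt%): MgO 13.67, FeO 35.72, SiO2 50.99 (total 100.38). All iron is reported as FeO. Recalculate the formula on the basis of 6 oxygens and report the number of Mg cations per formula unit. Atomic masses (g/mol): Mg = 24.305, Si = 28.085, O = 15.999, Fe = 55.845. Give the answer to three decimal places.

MgO: 13.67/40.304 = 0.33917 mol → 0.33917 mol Mg, 0.33917 mol O.
FeO: 35.72/71.844 = 0.49719 mol → 0.49719 mol Fe, 0.49719 mol O.
SiO2: 50.99/60.083 = 0.84866 mol → 0.84866 mol Si, 1.69732 mol O.
Total oxygen = 2.53368 mol. Normalization factor = 6/2.53368 = 2.36810.
Mg per 6 O = 0.33917 × 2.36810 = 0.803.

0.803 Mg apfu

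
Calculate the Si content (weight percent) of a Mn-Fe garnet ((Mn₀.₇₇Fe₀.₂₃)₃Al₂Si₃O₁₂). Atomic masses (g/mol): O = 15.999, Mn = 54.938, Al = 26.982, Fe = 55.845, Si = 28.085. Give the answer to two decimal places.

Molar mass of (Mn₀.₇₇Fe₀.₂₃)₃Al₂Si₃O₁₂: 2.31*54.938 + 0.69*55.845 + 2*26.982 + 3*28.085 + 12*15.999 = 495.647 g/mol.
Mass of Si per formula unit: 3 × 28.085 = 84.255 g.
Weight fraction Si = 84.255 / 495.647 = 0.1700.

17.00 weight percent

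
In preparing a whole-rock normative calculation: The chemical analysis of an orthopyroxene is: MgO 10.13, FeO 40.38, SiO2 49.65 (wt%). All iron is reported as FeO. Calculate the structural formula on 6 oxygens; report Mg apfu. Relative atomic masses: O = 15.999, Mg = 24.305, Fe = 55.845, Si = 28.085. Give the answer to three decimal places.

MgO (M=40.304): mol = 0.25134; Mg = 0.25134, O = 0.25134.
FeO (M=71.844): mol = 0.56205; Fe = 0.56205, O = 0.56205.
SiO2 (M=60.083): mol = 0.82636; Si = 0.82636, O = 1.65272.
ΣO = 2.46611; factor = 6/ΣO = 2.43298.
Mg apfu = 0.25134 × 2.43298 = 0.612.

0.612 Mg apfu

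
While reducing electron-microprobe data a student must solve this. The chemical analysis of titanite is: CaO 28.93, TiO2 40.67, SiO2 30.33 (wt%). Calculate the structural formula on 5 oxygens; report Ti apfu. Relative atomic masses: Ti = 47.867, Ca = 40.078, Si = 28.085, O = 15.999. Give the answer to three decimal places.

1.001 Ti apfu

28.93 wt% CaO ÷ 56.077 g/mol = 0.51590 mol, giving 0.51590 Ca and 0.51590 O.
40.67 wt% TiO2 ÷ 79.865 g/mol = 0.50923 mol, giving 0.50923 Ti and 1.01846 O.
30.33 wt% SiO2 ÷ 60.083 g/mol = 0.50480 mol, giving 0.50480 Si and 1.00960 O.
Oxygen sums to 2.54396; scaling by 5/2.54396 = 1.96544 puts the formula on 5 O.
Ti: 0.50923 × 1.96544 = 1.001 atoms per formula unit.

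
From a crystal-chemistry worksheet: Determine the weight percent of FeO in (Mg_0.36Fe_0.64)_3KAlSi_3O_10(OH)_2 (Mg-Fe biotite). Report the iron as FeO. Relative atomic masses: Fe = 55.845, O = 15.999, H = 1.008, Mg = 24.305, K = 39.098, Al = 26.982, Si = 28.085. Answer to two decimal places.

Formula mass = 477.811 g/mol.
1.92 Fe → 1.9200 mol FeO per formula unit; M(FeO) = 71.844, so FeO mass = 137.940 g.
137.940/477.811 × 100 = 28.87 wt%.

28.87 wt%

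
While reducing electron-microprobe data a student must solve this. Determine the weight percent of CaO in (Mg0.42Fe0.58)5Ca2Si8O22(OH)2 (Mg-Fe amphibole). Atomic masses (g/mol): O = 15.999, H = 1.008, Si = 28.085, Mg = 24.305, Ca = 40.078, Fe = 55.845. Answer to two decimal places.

M((Mg0.42Fe0.58)5Ca2Si8O22(OH)2) = 903.819 g/mol; M(CaO) = 56.077 g/mol.
Moles CaO per formula unit = 2 Ca ÷ 1 = 2.0000.
CaO fraction = (2.0000 × 56.077) / 903.819 = 112.154/903.819 = 0.1241.

12.41 wt%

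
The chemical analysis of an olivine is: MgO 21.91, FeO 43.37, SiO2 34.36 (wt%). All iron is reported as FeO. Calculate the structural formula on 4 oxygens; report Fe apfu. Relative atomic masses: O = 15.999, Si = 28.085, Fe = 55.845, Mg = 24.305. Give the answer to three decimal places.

1.054 Fe apfu

21.91 wt% MgO ÷ 40.304 g/mol = 0.54362 mol, giving 0.54362 Mg and 0.54362 O.
43.37 wt% FeO ÷ 71.844 g/mol = 0.60367 mol, giving 0.60367 Fe and 0.60367 O.
34.36 wt% SiO2 ÷ 60.083 g/mol = 0.57188 mol, giving 0.57188 Si and 1.14376 O.
Oxygen sums to 2.29105; scaling by 4/2.29105 = 1.74592 puts the formula on 4 O.
Fe: 0.60367 × 1.74592 = 1.054 atoms per formula unit.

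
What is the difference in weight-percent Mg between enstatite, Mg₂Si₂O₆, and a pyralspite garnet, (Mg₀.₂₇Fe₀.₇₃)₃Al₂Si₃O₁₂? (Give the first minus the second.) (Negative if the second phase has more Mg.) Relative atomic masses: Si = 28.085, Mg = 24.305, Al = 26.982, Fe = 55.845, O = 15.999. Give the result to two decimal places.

M(Mg₂Si₂O₆) = 200.774 g/mol, so wt% Mg = 48.610/200.774 × 100 = 24.21%.
M((Mg₀.₂₇Fe₀.₇₃)₃Al₂Si₃O₁₂) = 472.195 g/mol, so wt% Mg = 19.687/472.195 × 100 = 4.17%.
24.21 − 4.17 = 20.04 pp.

20.04 percentage points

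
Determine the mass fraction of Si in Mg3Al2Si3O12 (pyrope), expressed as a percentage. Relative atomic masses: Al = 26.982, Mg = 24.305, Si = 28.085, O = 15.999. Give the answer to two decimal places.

20.90 wt%

Formula mass = 3·24.305 + 2·26.982 + 3·28.085 + 12·15.999 = 403.122 g/mol, of which 84.255 g is Si.
So Si makes up 84.255/403.122 = 0.2090 of the mass, i.e. 20.90%.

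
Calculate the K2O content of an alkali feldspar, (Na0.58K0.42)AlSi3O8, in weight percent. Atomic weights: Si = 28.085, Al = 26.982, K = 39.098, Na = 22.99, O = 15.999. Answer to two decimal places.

7.35 wt%

M((Na0.58K0.42)AlSi3O8) = 268.984 g/mol; M(K2O) = 94.195 g/mol.
Moles K2O per formula unit = 0.42 K ÷ 2 = 0.2100.
K2O fraction = (0.2100 × 94.195) / 268.984 = 19.781/268.984 = 0.0735.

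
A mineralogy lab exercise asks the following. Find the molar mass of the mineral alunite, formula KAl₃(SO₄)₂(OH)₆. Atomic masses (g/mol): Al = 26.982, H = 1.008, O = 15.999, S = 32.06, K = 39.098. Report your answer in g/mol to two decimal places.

414.20 g/mol

The formula mass is the sum 1×39.098 + 3×26.982 + 2×32.06 + 14×15.999 + 6×1.008.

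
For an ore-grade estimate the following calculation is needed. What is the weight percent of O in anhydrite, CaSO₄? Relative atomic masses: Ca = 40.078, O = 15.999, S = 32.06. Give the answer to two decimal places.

47.01 wt%

M(CaSO₄) = 136.134 g/mol.
O contributes 4 × 15.999 = 63.996 g per mole.
63.996/136.134 = 0.4701 → 47.01%.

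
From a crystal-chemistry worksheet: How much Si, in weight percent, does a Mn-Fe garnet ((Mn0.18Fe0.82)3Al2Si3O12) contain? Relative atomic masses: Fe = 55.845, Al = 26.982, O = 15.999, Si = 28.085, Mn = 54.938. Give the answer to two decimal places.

16.94 weight percent

Molar mass of (Mn0.18Fe0.82)3Al2Si3O12: 0.54×54.938 + 2.46×55.845 + 2×26.982 + 3×28.085 + 12×15.999 = 497.252 g/mol.
Mass of Si per formula unit: 3 × 28.085 = 84.255 g.
Weight fraction Si = 84.255 / 497.252 = 0.1694.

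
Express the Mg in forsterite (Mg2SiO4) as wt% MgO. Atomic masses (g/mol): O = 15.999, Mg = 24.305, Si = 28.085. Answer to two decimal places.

Formula mass = 140.691 g/mol.
2 Mg → 2.0000 mol MgO per formula unit; M(MgO) = 40.304, so MgO mass = 80.608 g.
80.608/140.691 × 100 = 57.29 wt%.

57.29 wt%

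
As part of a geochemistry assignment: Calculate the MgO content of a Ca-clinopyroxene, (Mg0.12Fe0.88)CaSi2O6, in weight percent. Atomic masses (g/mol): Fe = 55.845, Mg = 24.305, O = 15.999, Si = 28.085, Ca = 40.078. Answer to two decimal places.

M((Mg0.12Fe0.88)CaSi2O6) = 244.302 g/mol; M(MgO) = 40.304 g/mol.
Moles MgO per formula unit = 0.12 Mg ÷ 1 = 0.1200.
MgO fraction = (0.1200 × 40.304) / 244.302 = 4.836/244.302 = 0.0198.

1.98 wt%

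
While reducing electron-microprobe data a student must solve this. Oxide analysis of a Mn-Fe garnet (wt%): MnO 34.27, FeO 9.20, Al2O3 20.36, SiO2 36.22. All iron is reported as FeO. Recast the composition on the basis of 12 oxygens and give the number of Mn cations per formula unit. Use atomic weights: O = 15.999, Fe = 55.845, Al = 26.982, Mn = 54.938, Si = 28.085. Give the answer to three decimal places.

2.400 Mn apfu

MnO (M=70.937): mol = 0.48310; Mn = 0.48310, O = 0.48310.
FeO (M=71.844): mol = 0.12806; Fe = 0.12806, O = 0.12806.
Al2O3 (M=101.961): mol = 0.19968; Al = 0.39936, O = 0.59904.
SiO2 (M=60.083): mol = 0.60283; Si = 0.60283, O = 1.20566.
ΣO = 2.41586; factor = 12/ΣO = 4.96718.
Mn apfu = 0.48310 × 4.96718 = 2.400.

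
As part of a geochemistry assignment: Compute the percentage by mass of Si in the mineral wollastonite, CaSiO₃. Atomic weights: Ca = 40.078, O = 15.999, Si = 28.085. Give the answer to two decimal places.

24.18 mass %

Formula mass = 1*40.078 + 1*28.085 + 3*15.999 = 116.160 g/mol, of which 28.085 g is Si.
So Si makes up 28.085/116.160 = 0.2418 of the mass, i.e. 24.18%.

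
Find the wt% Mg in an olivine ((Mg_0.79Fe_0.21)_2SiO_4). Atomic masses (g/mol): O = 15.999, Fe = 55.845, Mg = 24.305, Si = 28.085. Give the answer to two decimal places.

24.95 wt%

Formula mass = 1.58·24.305 + 0.42·55.845 + 1·28.085 + 4·15.999 = 153.938 g/mol, of which 38.402 g is Mg.
So Mg makes up 38.402/153.938 = 0.2495 of the mass, i.e. 24.95%.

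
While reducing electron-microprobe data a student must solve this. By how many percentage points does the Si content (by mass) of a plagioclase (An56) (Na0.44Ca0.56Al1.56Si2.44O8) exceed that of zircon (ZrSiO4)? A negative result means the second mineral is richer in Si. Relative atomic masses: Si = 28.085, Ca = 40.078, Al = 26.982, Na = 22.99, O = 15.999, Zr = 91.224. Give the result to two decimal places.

9.95 percentage points

M(Na0.44Ca0.56Al1.56Si2.44O8) = 271.171 g/mol, so wt% Si = 68.527/271.171 × 100 = 25.27%.
M(ZrSiO4) = 183.305 g/mol, so wt% Si = 28.085/183.305 × 100 = 15.32%.
25.27 − 15.32 = 9.95 pp.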